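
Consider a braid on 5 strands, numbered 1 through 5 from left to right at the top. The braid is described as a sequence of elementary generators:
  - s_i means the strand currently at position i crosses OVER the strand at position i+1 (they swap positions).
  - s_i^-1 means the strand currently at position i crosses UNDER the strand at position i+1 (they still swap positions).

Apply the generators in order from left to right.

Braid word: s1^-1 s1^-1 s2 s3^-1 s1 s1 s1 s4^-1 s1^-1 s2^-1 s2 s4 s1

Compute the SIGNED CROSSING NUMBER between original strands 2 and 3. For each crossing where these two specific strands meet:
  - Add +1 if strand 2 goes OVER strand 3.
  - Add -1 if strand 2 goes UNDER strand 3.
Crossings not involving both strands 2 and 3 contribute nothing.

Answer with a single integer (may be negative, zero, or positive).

Gen 1: crossing 1x2. Both 2&3? no. Sum: 0
Gen 2: crossing 2x1. Both 2&3? no. Sum: 0
Gen 3: 2 over 3. Both 2&3? yes. Contrib: +1. Sum: 1
Gen 4: crossing 2x4. Both 2&3? no. Sum: 1
Gen 5: crossing 1x3. Both 2&3? no. Sum: 1
Gen 6: crossing 3x1. Both 2&3? no. Sum: 1
Gen 7: crossing 1x3. Both 2&3? no. Sum: 1
Gen 8: crossing 2x5. Both 2&3? no. Sum: 1
Gen 9: crossing 3x1. Both 2&3? no. Sum: 1
Gen 10: crossing 3x4. Both 2&3? no. Sum: 1
Gen 11: crossing 4x3. Both 2&3? no. Sum: 1
Gen 12: crossing 5x2. Both 2&3? no. Sum: 1
Gen 13: crossing 1x3. Both 2&3? no. Sum: 1

Answer: 1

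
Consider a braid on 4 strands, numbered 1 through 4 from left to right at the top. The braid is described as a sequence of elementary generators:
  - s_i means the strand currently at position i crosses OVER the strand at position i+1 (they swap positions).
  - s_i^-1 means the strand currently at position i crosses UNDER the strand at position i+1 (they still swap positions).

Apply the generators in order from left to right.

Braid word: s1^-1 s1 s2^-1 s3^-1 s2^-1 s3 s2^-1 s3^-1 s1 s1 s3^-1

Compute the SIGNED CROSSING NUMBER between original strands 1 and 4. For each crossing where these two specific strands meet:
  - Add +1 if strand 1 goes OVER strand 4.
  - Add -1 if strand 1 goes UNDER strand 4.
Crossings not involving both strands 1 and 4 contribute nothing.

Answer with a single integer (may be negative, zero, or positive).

Answer: 0

Derivation:
Gen 1: crossing 1x2. Both 1&4? no. Sum: 0
Gen 2: crossing 2x1. Both 1&4? no. Sum: 0
Gen 3: crossing 2x3. Both 1&4? no. Sum: 0
Gen 4: crossing 2x4. Both 1&4? no. Sum: 0
Gen 5: crossing 3x4. Both 1&4? no. Sum: 0
Gen 6: crossing 3x2. Both 1&4? no. Sum: 0
Gen 7: crossing 4x2. Both 1&4? no. Sum: 0
Gen 8: crossing 4x3. Both 1&4? no. Sum: 0
Gen 9: crossing 1x2. Both 1&4? no. Sum: 0
Gen 10: crossing 2x1. Both 1&4? no. Sum: 0
Gen 11: crossing 3x4. Both 1&4? no. Sum: 0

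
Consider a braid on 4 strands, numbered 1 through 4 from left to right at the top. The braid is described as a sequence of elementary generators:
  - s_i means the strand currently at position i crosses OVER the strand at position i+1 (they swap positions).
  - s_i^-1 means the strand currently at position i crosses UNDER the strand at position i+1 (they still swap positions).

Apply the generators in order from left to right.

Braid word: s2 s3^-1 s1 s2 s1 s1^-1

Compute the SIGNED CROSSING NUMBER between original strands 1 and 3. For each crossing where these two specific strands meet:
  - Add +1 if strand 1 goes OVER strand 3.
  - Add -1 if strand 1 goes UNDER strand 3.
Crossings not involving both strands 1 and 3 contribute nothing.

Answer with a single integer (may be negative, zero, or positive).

Gen 1: crossing 2x3. Both 1&3? no. Sum: 0
Gen 2: crossing 2x4. Both 1&3? no. Sum: 0
Gen 3: 1 over 3. Both 1&3? yes. Contrib: +1. Sum: 1
Gen 4: crossing 1x4. Both 1&3? no. Sum: 1
Gen 5: crossing 3x4. Both 1&3? no. Sum: 1
Gen 6: crossing 4x3. Both 1&3? no. Sum: 1

Answer: 1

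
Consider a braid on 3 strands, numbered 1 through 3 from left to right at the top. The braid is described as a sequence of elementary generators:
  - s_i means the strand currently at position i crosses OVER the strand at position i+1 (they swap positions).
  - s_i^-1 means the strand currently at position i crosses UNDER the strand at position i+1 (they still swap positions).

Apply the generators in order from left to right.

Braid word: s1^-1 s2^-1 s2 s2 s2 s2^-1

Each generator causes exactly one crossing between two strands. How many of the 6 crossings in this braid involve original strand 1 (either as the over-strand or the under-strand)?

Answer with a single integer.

Answer: 6

Derivation:
Gen 1: crossing 1x2. Involves strand 1? yes. Count so far: 1
Gen 2: crossing 1x3. Involves strand 1? yes. Count so far: 2
Gen 3: crossing 3x1. Involves strand 1? yes. Count so far: 3
Gen 4: crossing 1x3. Involves strand 1? yes. Count so far: 4
Gen 5: crossing 3x1. Involves strand 1? yes. Count so far: 5
Gen 6: crossing 1x3. Involves strand 1? yes. Count so far: 6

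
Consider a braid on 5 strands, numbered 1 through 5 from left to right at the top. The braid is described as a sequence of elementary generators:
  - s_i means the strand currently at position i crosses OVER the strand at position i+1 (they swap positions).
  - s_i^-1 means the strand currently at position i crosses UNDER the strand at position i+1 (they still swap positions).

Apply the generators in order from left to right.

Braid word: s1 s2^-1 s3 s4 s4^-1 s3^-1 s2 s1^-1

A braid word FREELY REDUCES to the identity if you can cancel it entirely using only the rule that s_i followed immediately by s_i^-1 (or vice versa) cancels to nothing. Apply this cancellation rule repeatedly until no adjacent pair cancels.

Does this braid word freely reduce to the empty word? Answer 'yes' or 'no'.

Gen 1 (s1): push. Stack: [s1]
Gen 2 (s2^-1): push. Stack: [s1 s2^-1]
Gen 3 (s3): push. Stack: [s1 s2^-1 s3]
Gen 4 (s4): push. Stack: [s1 s2^-1 s3 s4]
Gen 5 (s4^-1): cancels prior s4. Stack: [s1 s2^-1 s3]
Gen 6 (s3^-1): cancels prior s3. Stack: [s1 s2^-1]
Gen 7 (s2): cancels prior s2^-1. Stack: [s1]
Gen 8 (s1^-1): cancels prior s1. Stack: []
Reduced word: (empty)

Answer: yes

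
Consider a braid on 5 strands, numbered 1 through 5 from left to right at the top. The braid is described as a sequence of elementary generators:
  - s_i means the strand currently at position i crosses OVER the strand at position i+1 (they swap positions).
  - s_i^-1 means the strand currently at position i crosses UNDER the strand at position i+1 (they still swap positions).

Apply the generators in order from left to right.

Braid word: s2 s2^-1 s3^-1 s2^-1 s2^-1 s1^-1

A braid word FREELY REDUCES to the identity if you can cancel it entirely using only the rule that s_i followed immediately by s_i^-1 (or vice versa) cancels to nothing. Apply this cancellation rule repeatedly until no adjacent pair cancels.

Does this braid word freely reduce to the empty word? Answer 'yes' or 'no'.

Gen 1 (s2): push. Stack: [s2]
Gen 2 (s2^-1): cancels prior s2. Stack: []
Gen 3 (s3^-1): push. Stack: [s3^-1]
Gen 4 (s2^-1): push. Stack: [s3^-1 s2^-1]
Gen 5 (s2^-1): push. Stack: [s3^-1 s2^-1 s2^-1]
Gen 6 (s1^-1): push. Stack: [s3^-1 s2^-1 s2^-1 s1^-1]
Reduced word: s3^-1 s2^-1 s2^-1 s1^-1

Answer: no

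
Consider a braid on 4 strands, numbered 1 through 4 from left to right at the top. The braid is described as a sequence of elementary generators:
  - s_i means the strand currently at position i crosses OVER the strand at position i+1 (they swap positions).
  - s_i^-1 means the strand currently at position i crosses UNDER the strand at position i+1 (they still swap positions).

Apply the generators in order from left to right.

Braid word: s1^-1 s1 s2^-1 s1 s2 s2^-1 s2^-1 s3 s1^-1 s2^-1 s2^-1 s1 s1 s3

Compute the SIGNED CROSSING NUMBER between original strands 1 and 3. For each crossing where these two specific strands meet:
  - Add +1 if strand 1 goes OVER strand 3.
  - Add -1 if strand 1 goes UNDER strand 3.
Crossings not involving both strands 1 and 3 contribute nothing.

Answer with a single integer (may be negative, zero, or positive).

Answer: 1

Derivation:
Gen 1: crossing 1x2. Both 1&3? no. Sum: 0
Gen 2: crossing 2x1. Both 1&3? no. Sum: 0
Gen 3: crossing 2x3. Both 1&3? no. Sum: 0
Gen 4: 1 over 3. Both 1&3? yes. Contrib: +1. Sum: 1
Gen 5: crossing 1x2. Both 1&3? no. Sum: 1
Gen 6: crossing 2x1. Both 1&3? no. Sum: 1
Gen 7: crossing 1x2. Both 1&3? no. Sum: 1
Gen 8: crossing 1x4. Both 1&3? no. Sum: 1
Gen 9: crossing 3x2. Both 1&3? no. Sum: 1
Gen 10: crossing 3x4. Both 1&3? no. Sum: 1
Gen 11: crossing 4x3. Both 1&3? no. Sum: 1
Gen 12: crossing 2x3. Both 1&3? no. Sum: 1
Gen 13: crossing 3x2. Both 1&3? no. Sum: 1
Gen 14: crossing 4x1. Both 1&3? no. Sum: 1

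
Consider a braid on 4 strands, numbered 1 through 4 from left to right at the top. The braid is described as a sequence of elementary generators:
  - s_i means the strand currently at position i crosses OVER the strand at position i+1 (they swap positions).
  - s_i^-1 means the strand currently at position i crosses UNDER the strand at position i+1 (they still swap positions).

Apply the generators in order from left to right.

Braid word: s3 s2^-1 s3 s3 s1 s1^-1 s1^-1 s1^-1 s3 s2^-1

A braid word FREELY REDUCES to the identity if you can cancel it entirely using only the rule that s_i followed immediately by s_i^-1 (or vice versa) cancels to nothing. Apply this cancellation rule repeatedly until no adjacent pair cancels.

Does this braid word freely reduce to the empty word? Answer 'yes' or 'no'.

Answer: no

Derivation:
Gen 1 (s3): push. Stack: [s3]
Gen 2 (s2^-1): push. Stack: [s3 s2^-1]
Gen 3 (s3): push. Stack: [s3 s2^-1 s3]
Gen 4 (s3): push. Stack: [s3 s2^-1 s3 s3]
Gen 5 (s1): push. Stack: [s3 s2^-1 s3 s3 s1]
Gen 6 (s1^-1): cancels prior s1. Stack: [s3 s2^-1 s3 s3]
Gen 7 (s1^-1): push. Stack: [s3 s2^-1 s3 s3 s1^-1]
Gen 8 (s1^-1): push. Stack: [s3 s2^-1 s3 s3 s1^-1 s1^-1]
Gen 9 (s3): push. Stack: [s3 s2^-1 s3 s3 s1^-1 s1^-1 s3]
Gen 10 (s2^-1): push. Stack: [s3 s2^-1 s3 s3 s1^-1 s1^-1 s3 s2^-1]
Reduced word: s3 s2^-1 s3 s3 s1^-1 s1^-1 s3 s2^-1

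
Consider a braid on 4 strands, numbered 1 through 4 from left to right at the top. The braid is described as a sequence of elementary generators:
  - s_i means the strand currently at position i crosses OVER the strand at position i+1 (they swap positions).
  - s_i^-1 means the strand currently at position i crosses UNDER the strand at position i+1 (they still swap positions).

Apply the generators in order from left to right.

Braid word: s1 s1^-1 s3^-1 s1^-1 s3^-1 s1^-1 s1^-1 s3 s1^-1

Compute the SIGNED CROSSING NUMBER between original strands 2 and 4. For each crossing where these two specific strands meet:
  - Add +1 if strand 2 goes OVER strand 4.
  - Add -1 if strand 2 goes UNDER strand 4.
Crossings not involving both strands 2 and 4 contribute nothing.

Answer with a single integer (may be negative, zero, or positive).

Answer: 0

Derivation:
Gen 1: crossing 1x2. Both 2&4? no. Sum: 0
Gen 2: crossing 2x1. Both 2&4? no. Sum: 0
Gen 3: crossing 3x4. Both 2&4? no. Sum: 0
Gen 4: crossing 1x2. Both 2&4? no. Sum: 0
Gen 5: crossing 4x3. Both 2&4? no. Sum: 0
Gen 6: crossing 2x1. Both 2&4? no. Sum: 0
Gen 7: crossing 1x2. Both 2&4? no. Sum: 0
Gen 8: crossing 3x4. Both 2&4? no. Sum: 0
Gen 9: crossing 2x1. Both 2&4? no. Sum: 0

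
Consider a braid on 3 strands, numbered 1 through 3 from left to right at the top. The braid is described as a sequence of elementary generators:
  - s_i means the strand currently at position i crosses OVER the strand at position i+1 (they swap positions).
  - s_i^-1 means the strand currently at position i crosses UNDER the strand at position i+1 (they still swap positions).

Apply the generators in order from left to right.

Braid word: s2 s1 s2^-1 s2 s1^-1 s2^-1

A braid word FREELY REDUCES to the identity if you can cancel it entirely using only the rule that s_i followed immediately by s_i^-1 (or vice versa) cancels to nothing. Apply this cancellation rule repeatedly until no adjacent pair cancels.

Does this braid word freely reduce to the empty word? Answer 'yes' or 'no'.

Answer: yes

Derivation:
Gen 1 (s2): push. Stack: [s2]
Gen 2 (s1): push. Stack: [s2 s1]
Gen 3 (s2^-1): push. Stack: [s2 s1 s2^-1]
Gen 4 (s2): cancels prior s2^-1. Stack: [s2 s1]
Gen 5 (s1^-1): cancels prior s1. Stack: [s2]
Gen 6 (s2^-1): cancels prior s2. Stack: []
Reduced word: (empty)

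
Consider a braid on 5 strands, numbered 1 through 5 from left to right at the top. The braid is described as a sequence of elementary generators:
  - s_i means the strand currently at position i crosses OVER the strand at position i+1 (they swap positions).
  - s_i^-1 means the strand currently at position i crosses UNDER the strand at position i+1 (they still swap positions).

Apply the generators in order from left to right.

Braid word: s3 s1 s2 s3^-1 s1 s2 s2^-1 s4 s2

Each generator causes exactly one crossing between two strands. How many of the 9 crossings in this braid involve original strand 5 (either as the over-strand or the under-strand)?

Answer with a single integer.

Answer: 1

Derivation:
Gen 1: crossing 3x4. Involves strand 5? no. Count so far: 0
Gen 2: crossing 1x2. Involves strand 5? no. Count so far: 0
Gen 3: crossing 1x4. Involves strand 5? no. Count so far: 0
Gen 4: crossing 1x3. Involves strand 5? no. Count so far: 0
Gen 5: crossing 2x4. Involves strand 5? no. Count so far: 0
Gen 6: crossing 2x3. Involves strand 5? no. Count so far: 0
Gen 7: crossing 3x2. Involves strand 5? no. Count so far: 0
Gen 8: crossing 1x5. Involves strand 5? yes. Count so far: 1
Gen 9: crossing 2x3. Involves strand 5? no. Count so far: 1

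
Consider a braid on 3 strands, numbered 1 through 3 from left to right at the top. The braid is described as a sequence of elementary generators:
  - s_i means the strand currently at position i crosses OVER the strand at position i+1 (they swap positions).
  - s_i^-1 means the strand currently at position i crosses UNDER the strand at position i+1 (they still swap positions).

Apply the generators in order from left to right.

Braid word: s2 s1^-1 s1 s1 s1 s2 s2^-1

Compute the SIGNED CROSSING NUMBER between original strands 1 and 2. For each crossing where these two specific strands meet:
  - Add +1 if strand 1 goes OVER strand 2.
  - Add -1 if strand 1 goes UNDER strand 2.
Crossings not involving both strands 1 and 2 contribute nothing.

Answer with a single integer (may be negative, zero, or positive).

Answer: 0

Derivation:
Gen 1: crossing 2x3. Both 1&2? no. Sum: 0
Gen 2: crossing 1x3. Both 1&2? no. Sum: 0
Gen 3: crossing 3x1. Both 1&2? no. Sum: 0
Gen 4: crossing 1x3. Both 1&2? no. Sum: 0
Gen 5: crossing 3x1. Both 1&2? no. Sum: 0
Gen 6: crossing 3x2. Both 1&2? no. Sum: 0
Gen 7: crossing 2x3. Both 1&2? no. Sum: 0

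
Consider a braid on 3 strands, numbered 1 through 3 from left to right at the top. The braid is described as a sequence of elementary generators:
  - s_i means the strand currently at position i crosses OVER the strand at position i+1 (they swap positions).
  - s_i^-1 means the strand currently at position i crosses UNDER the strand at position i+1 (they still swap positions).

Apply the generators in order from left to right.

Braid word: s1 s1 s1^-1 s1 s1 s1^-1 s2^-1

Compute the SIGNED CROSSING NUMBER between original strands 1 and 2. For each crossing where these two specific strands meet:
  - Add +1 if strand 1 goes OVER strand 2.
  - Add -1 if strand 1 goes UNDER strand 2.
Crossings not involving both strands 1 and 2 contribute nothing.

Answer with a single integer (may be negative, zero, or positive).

Gen 1: 1 over 2. Both 1&2? yes. Contrib: +1. Sum: 1
Gen 2: 2 over 1. Both 1&2? yes. Contrib: -1. Sum: 0
Gen 3: 1 under 2. Both 1&2? yes. Contrib: -1. Sum: -1
Gen 4: 2 over 1. Both 1&2? yes. Contrib: -1. Sum: -2
Gen 5: 1 over 2. Both 1&2? yes. Contrib: +1. Sum: -1
Gen 6: 2 under 1. Both 1&2? yes. Contrib: +1. Sum: 0
Gen 7: crossing 2x3. Both 1&2? no. Sum: 0

Answer: 0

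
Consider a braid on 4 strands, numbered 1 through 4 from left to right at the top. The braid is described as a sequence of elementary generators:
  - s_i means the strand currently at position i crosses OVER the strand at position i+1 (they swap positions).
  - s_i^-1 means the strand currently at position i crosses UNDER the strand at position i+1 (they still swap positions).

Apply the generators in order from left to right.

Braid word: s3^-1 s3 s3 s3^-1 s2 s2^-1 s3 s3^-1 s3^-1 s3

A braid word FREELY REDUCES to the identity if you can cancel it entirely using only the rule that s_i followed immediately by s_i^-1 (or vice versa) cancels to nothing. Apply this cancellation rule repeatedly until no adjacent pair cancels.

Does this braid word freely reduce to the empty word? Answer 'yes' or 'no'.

Answer: yes

Derivation:
Gen 1 (s3^-1): push. Stack: [s3^-1]
Gen 2 (s3): cancels prior s3^-1. Stack: []
Gen 3 (s3): push. Stack: [s3]
Gen 4 (s3^-1): cancels prior s3. Stack: []
Gen 5 (s2): push. Stack: [s2]
Gen 6 (s2^-1): cancels prior s2. Stack: []
Gen 7 (s3): push. Stack: [s3]
Gen 8 (s3^-1): cancels prior s3. Stack: []
Gen 9 (s3^-1): push. Stack: [s3^-1]
Gen 10 (s3): cancels prior s3^-1. Stack: []
Reduced word: (empty)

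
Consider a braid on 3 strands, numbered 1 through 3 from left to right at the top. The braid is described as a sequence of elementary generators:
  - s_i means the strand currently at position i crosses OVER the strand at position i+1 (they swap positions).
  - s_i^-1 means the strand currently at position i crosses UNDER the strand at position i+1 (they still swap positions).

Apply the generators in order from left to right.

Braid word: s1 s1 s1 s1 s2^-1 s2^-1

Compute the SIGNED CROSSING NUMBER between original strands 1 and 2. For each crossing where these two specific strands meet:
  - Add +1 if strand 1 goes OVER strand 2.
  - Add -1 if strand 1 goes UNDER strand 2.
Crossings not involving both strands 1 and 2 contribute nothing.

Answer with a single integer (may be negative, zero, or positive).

Answer: 0

Derivation:
Gen 1: 1 over 2. Both 1&2? yes. Contrib: +1. Sum: 1
Gen 2: 2 over 1. Both 1&2? yes. Contrib: -1. Sum: 0
Gen 3: 1 over 2. Both 1&2? yes. Contrib: +1. Sum: 1
Gen 4: 2 over 1. Both 1&2? yes. Contrib: -1. Sum: 0
Gen 5: crossing 2x3. Both 1&2? no. Sum: 0
Gen 6: crossing 3x2. Both 1&2? no. Sum: 0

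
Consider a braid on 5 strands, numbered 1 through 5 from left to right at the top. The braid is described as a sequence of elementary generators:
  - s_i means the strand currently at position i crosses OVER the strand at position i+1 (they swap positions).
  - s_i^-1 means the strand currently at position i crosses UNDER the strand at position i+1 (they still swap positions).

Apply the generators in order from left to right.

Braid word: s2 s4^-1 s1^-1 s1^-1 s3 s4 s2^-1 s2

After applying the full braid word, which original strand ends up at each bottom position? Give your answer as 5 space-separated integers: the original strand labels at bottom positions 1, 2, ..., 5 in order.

Gen 1 (s2): strand 2 crosses over strand 3. Perm now: [1 3 2 4 5]
Gen 2 (s4^-1): strand 4 crosses under strand 5. Perm now: [1 3 2 5 4]
Gen 3 (s1^-1): strand 1 crosses under strand 3. Perm now: [3 1 2 5 4]
Gen 4 (s1^-1): strand 3 crosses under strand 1. Perm now: [1 3 2 5 4]
Gen 5 (s3): strand 2 crosses over strand 5. Perm now: [1 3 5 2 4]
Gen 6 (s4): strand 2 crosses over strand 4. Perm now: [1 3 5 4 2]
Gen 7 (s2^-1): strand 3 crosses under strand 5. Perm now: [1 5 3 4 2]
Gen 8 (s2): strand 5 crosses over strand 3. Perm now: [1 3 5 4 2]

Answer: 1 3 5 4 2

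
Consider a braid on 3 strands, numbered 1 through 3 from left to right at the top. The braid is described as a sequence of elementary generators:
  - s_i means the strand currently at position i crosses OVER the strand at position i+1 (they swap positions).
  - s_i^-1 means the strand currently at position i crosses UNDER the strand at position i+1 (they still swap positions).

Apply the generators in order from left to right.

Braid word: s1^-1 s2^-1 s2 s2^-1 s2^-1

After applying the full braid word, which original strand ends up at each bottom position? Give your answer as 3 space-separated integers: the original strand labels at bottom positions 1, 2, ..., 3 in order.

Answer: 2 1 3

Derivation:
Gen 1 (s1^-1): strand 1 crosses under strand 2. Perm now: [2 1 3]
Gen 2 (s2^-1): strand 1 crosses under strand 3. Perm now: [2 3 1]
Gen 3 (s2): strand 3 crosses over strand 1. Perm now: [2 1 3]
Gen 4 (s2^-1): strand 1 crosses under strand 3. Perm now: [2 3 1]
Gen 5 (s2^-1): strand 3 crosses under strand 1. Perm now: [2 1 3]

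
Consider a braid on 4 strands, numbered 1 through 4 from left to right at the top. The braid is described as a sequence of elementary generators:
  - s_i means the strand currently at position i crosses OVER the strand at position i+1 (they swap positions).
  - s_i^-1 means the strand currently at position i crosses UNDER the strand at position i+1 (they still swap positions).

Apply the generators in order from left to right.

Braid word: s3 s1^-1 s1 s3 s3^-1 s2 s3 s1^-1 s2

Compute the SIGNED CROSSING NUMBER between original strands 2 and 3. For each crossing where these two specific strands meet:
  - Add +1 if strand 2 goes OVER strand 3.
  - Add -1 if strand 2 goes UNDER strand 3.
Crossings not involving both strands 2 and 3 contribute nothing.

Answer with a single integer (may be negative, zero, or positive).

Gen 1: crossing 3x4. Both 2&3? no. Sum: 0
Gen 2: crossing 1x2. Both 2&3? no. Sum: 0
Gen 3: crossing 2x1. Both 2&3? no. Sum: 0
Gen 4: crossing 4x3. Both 2&3? no. Sum: 0
Gen 5: crossing 3x4. Both 2&3? no. Sum: 0
Gen 6: crossing 2x4. Both 2&3? no. Sum: 0
Gen 7: 2 over 3. Both 2&3? yes. Contrib: +1. Sum: 1
Gen 8: crossing 1x4. Both 2&3? no. Sum: 1
Gen 9: crossing 1x3. Both 2&3? no. Sum: 1

Answer: 1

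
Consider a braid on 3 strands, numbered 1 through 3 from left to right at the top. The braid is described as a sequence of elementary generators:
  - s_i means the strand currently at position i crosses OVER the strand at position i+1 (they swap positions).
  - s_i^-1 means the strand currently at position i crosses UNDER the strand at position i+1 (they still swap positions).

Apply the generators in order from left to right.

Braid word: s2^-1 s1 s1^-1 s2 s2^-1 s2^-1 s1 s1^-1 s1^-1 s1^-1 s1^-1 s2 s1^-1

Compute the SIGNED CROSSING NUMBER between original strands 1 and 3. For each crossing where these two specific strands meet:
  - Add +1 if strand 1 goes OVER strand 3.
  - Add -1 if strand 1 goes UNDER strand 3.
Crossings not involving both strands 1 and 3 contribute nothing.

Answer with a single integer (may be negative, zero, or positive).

Gen 1: crossing 2x3. Both 1&3? no. Sum: 0
Gen 2: 1 over 3. Both 1&3? yes. Contrib: +1. Sum: 1
Gen 3: 3 under 1. Both 1&3? yes. Contrib: +1. Sum: 2
Gen 4: crossing 3x2. Both 1&3? no. Sum: 2
Gen 5: crossing 2x3. Both 1&3? no. Sum: 2
Gen 6: crossing 3x2. Both 1&3? no. Sum: 2
Gen 7: crossing 1x2. Both 1&3? no. Sum: 2
Gen 8: crossing 2x1. Both 1&3? no. Sum: 2
Gen 9: crossing 1x2. Both 1&3? no. Sum: 2
Gen 10: crossing 2x1. Both 1&3? no. Sum: 2
Gen 11: crossing 1x2. Both 1&3? no. Sum: 2
Gen 12: 1 over 3. Both 1&3? yes. Contrib: +1. Sum: 3
Gen 13: crossing 2x3. Both 1&3? no. Sum: 3

Answer: 3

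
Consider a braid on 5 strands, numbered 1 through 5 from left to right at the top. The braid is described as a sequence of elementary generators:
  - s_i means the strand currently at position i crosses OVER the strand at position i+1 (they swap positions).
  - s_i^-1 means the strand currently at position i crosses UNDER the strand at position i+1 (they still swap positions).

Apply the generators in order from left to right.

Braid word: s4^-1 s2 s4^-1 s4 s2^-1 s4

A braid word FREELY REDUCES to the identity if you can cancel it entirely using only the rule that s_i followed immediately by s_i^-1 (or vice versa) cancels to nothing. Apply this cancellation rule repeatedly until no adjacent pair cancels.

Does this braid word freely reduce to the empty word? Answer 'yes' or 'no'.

Answer: yes

Derivation:
Gen 1 (s4^-1): push. Stack: [s4^-1]
Gen 2 (s2): push. Stack: [s4^-1 s2]
Gen 3 (s4^-1): push. Stack: [s4^-1 s2 s4^-1]
Gen 4 (s4): cancels prior s4^-1. Stack: [s4^-1 s2]
Gen 5 (s2^-1): cancels prior s2. Stack: [s4^-1]
Gen 6 (s4): cancels prior s4^-1. Stack: []
Reduced word: (empty)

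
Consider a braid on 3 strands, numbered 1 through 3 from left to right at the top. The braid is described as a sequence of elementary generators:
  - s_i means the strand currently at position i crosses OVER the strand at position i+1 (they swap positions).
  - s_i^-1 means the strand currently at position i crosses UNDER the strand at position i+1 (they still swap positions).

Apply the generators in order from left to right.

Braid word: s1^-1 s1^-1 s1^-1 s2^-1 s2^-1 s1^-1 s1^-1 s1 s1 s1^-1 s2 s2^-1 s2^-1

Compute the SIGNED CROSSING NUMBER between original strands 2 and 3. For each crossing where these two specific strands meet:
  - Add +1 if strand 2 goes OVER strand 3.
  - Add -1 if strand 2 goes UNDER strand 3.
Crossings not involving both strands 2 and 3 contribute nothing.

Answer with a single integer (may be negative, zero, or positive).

Answer: 1

Derivation:
Gen 1: crossing 1x2. Both 2&3? no. Sum: 0
Gen 2: crossing 2x1. Both 2&3? no. Sum: 0
Gen 3: crossing 1x2. Both 2&3? no. Sum: 0
Gen 4: crossing 1x3. Both 2&3? no. Sum: 0
Gen 5: crossing 3x1. Both 2&3? no. Sum: 0
Gen 6: crossing 2x1. Both 2&3? no. Sum: 0
Gen 7: crossing 1x2. Both 2&3? no. Sum: 0
Gen 8: crossing 2x1. Both 2&3? no. Sum: 0
Gen 9: crossing 1x2. Both 2&3? no. Sum: 0
Gen 10: crossing 2x1. Both 2&3? no. Sum: 0
Gen 11: 2 over 3. Both 2&3? yes. Contrib: +1. Sum: 1
Gen 12: 3 under 2. Both 2&3? yes. Contrib: +1. Sum: 2
Gen 13: 2 under 3. Both 2&3? yes. Contrib: -1. Sum: 1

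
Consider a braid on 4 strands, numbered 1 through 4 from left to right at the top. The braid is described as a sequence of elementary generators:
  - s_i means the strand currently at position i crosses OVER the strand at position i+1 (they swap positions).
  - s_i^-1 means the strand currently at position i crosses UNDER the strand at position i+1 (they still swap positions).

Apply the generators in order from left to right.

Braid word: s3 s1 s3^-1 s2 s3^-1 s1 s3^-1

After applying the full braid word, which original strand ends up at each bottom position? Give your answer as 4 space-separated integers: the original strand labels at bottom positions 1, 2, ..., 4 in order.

Gen 1 (s3): strand 3 crosses over strand 4. Perm now: [1 2 4 3]
Gen 2 (s1): strand 1 crosses over strand 2. Perm now: [2 1 4 3]
Gen 3 (s3^-1): strand 4 crosses under strand 3. Perm now: [2 1 3 4]
Gen 4 (s2): strand 1 crosses over strand 3. Perm now: [2 3 1 4]
Gen 5 (s3^-1): strand 1 crosses under strand 4. Perm now: [2 3 4 1]
Gen 6 (s1): strand 2 crosses over strand 3. Perm now: [3 2 4 1]
Gen 7 (s3^-1): strand 4 crosses under strand 1. Perm now: [3 2 1 4]

Answer: 3 2 1 4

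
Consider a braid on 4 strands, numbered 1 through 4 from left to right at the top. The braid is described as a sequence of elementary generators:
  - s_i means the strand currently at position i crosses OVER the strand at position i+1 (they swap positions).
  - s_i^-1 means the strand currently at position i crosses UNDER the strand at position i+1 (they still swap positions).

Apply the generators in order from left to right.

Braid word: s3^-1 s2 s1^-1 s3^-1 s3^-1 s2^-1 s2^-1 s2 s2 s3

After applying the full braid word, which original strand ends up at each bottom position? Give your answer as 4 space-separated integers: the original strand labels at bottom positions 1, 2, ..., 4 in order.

Answer: 4 1 3 2

Derivation:
Gen 1 (s3^-1): strand 3 crosses under strand 4. Perm now: [1 2 4 3]
Gen 2 (s2): strand 2 crosses over strand 4. Perm now: [1 4 2 3]
Gen 3 (s1^-1): strand 1 crosses under strand 4. Perm now: [4 1 2 3]
Gen 4 (s3^-1): strand 2 crosses under strand 3. Perm now: [4 1 3 2]
Gen 5 (s3^-1): strand 3 crosses under strand 2. Perm now: [4 1 2 3]
Gen 6 (s2^-1): strand 1 crosses under strand 2. Perm now: [4 2 1 3]
Gen 7 (s2^-1): strand 2 crosses under strand 1. Perm now: [4 1 2 3]
Gen 8 (s2): strand 1 crosses over strand 2. Perm now: [4 2 1 3]
Gen 9 (s2): strand 2 crosses over strand 1. Perm now: [4 1 2 3]
Gen 10 (s3): strand 2 crosses over strand 3. Perm now: [4 1 3 2]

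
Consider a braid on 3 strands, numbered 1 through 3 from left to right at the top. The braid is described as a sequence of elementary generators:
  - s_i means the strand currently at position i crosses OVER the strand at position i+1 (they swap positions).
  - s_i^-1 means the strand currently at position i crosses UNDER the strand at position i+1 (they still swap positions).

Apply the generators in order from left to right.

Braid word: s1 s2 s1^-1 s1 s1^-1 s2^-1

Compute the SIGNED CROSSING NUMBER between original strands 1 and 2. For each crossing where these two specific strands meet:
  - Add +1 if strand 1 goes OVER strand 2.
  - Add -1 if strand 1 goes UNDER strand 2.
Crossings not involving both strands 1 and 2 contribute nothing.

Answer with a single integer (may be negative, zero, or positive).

Answer: 2

Derivation:
Gen 1: 1 over 2. Both 1&2? yes. Contrib: +1. Sum: 1
Gen 2: crossing 1x3. Both 1&2? no. Sum: 1
Gen 3: crossing 2x3. Both 1&2? no. Sum: 1
Gen 4: crossing 3x2. Both 1&2? no. Sum: 1
Gen 5: crossing 2x3. Both 1&2? no. Sum: 1
Gen 6: 2 under 1. Both 1&2? yes. Contrib: +1. Sum: 2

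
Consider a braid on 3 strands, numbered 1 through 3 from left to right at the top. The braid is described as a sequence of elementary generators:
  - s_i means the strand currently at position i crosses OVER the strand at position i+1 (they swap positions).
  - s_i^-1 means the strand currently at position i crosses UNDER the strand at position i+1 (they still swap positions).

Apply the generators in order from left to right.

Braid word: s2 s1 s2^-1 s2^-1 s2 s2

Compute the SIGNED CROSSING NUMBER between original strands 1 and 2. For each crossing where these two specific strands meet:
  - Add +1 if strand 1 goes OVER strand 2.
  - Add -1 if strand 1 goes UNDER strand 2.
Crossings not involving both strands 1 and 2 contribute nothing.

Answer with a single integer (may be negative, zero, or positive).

Gen 1: crossing 2x3. Both 1&2? no. Sum: 0
Gen 2: crossing 1x3. Both 1&2? no. Sum: 0
Gen 3: 1 under 2. Both 1&2? yes. Contrib: -1. Sum: -1
Gen 4: 2 under 1. Both 1&2? yes. Contrib: +1. Sum: 0
Gen 5: 1 over 2. Both 1&2? yes. Contrib: +1. Sum: 1
Gen 6: 2 over 1. Both 1&2? yes. Contrib: -1. Sum: 0

Answer: 0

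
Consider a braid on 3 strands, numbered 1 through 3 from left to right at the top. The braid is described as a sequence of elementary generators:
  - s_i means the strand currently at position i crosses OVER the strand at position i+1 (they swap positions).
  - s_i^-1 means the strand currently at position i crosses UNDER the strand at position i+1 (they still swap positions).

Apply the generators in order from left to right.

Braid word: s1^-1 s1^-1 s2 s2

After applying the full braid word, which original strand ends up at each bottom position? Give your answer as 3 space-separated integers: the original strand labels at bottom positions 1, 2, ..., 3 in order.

Answer: 1 2 3

Derivation:
Gen 1 (s1^-1): strand 1 crosses under strand 2. Perm now: [2 1 3]
Gen 2 (s1^-1): strand 2 crosses under strand 1. Perm now: [1 2 3]
Gen 3 (s2): strand 2 crosses over strand 3. Perm now: [1 3 2]
Gen 4 (s2): strand 3 crosses over strand 2. Perm now: [1 2 3]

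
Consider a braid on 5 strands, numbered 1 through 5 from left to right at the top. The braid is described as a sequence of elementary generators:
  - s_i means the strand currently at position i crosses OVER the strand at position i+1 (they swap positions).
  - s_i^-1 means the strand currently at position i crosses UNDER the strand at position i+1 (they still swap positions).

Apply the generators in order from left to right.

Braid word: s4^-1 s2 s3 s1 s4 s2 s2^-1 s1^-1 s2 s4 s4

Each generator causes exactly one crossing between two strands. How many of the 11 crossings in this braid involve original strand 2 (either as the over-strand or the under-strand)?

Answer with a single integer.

Answer: 5

Derivation:
Gen 1: crossing 4x5. Involves strand 2? no. Count so far: 0
Gen 2: crossing 2x3. Involves strand 2? yes. Count so far: 1
Gen 3: crossing 2x5. Involves strand 2? yes. Count so far: 2
Gen 4: crossing 1x3. Involves strand 2? no. Count so far: 2
Gen 5: crossing 2x4. Involves strand 2? yes. Count so far: 3
Gen 6: crossing 1x5. Involves strand 2? no. Count so far: 3
Gen 7: crossing 5x1. Involves strand 2? no. Count so far: 3
Gen 8: crossing 3x1. Involves strand 2? no. Count so far: 3
Gen 9: crossing 3x5. Involves strand 2? no. Count so far: 3
Gen 10: crossing 4x2. Involves strand 2? yes. Count so far: 4
Gen 11: crossing 2x4. Involves strand 2? yes. Count so far: 5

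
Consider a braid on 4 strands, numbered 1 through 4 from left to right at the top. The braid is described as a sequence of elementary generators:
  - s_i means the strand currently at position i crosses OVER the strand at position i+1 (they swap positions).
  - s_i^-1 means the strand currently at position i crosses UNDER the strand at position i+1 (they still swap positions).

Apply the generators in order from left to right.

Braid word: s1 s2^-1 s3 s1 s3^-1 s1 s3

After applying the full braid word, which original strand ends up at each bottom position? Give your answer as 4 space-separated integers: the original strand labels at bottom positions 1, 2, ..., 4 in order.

Answer: 2 3 4 1

Derivation:
Gen 1 (s1): strand 1 crosses over strand 2. Perm now: [2 1 3 4]
Gen 2 (s2^-1): strand 1 crosses under strand 3. Perm now: [2 3 1 4]
Gen 3 (s3): strand 1 crosses over strand 4. Perm now: [2 3 4 1]
Gen 4 (s1): strand 2 crosses over strand 3. Perm now: [3 2 4 1]
Gen 5 (s3^-1): strand 4 crosses under strand 1. Perm now: [3 2 1 4]
Gen 6 (s1): strand 3 crosses over strand 2. Perm now: [2 3 1 4]
Gen 7 (s3): strand 1 crosses over strand 4. Perm now: [2 3 4 1]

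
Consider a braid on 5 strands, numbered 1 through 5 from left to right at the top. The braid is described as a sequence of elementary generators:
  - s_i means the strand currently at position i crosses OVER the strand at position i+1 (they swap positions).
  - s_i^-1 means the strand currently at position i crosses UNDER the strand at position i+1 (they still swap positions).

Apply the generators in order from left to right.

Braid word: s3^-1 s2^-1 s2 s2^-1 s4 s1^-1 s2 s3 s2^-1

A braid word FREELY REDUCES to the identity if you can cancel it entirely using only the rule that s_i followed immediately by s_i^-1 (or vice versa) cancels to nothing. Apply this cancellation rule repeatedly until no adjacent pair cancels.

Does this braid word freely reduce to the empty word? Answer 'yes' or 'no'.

Answer: no

Derivation:
Gen 1 (s3^-1): push. Stack: [s3^-1]
Gen 2 (s2^-1): push. Stack: [s3^-1 s2^-1]
Gen 3 (s2): cancels prior s2^-1. Stack: [s3^-1]
Gen 4 (s2^-1): push. Stack: [s3^-1 s2^-1]
Gen 5 (s4): push. Stack: [s3^-1 s2^-1 s4]
Gen 6 (s1^-1): push. Stack: [s3^-1 s2^-1 s4 s1^-1]
Gen 7 (s2): push. Stack: [s3^-1 s2^-1 s4 s1^-1 s2]
Gen 8 (s3): push. Stack: [s3^-1 s2^-1 s4 s1^-1 s2 s3]
Gen 9 (s2^-1): push. Stack: [s3^-1 s2^-1 s4 s1^-1 s2 s3 s2^-1]
Reduced word: s3^-1 s2^-1 s4 s1^-1 s2 s3 s2^-1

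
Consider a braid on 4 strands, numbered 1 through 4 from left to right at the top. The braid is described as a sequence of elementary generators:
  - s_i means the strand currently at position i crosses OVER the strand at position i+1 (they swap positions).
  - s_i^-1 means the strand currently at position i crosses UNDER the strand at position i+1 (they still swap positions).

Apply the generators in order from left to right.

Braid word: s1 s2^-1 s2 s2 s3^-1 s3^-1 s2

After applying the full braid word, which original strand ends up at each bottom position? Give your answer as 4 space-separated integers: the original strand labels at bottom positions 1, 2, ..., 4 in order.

Answer: 2 1 3 4

Derivation:
Gen 1 (s1): strand 1 crosses over strand 2. Perm now: [2 1 3 4]
Gen 2 (s2^-1): strand 1 crosses under strand 3. Perm now: [2 3 1 4]
Gen 3 (s2): strand 3 crosses over strand 1. Perm now: [2 1 3 4]
Gen 4 (s2): strand 1 crosses over strand 3. Perm now: [2 3 1 4]
Gen 5 (s3^-1): strand 1 crosses under strand 4. Perm now: [2 3 4 1]
Gen 6 (s3^-1): strand 4 crosses under strand 1. Perm now: [2 3 1 4]
Gen 7 (s2): strand 3 crosses over strand 1. Perm now: [2 1 3 4]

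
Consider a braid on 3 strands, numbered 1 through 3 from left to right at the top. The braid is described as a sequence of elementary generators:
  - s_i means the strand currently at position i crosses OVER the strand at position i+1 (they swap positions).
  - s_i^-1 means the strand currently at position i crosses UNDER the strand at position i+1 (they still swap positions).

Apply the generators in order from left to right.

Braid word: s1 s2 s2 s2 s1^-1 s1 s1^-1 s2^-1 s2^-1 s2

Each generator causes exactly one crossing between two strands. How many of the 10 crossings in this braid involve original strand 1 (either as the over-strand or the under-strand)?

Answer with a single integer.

Answer: 7

Derivation:
Gen 1: crossing 1x2. Involves strand 1? yes. Count so far: 1
Gen 2: crossing 1x3. Involves strand 1? yes. Count so far: 2
Gen 3: crossing 3x1. Involves strand 1? yes. Count so far: 3
Gen 4: crossing 1x3. Involves strand 1? yes. Count so far: 4
Gen 5: crossing 2x3. Involves strand 1? no. Count so far: 4
Gen 6: crossing 3x2. Involves strand 1? no. Count so far: 4
Gen 7: crossing 2x3. Involves strand 1? no. Count so far: 4
Gen 8: crossing 2x1. Involves strand 1? yes. Count so far: 5
Gen 9: crossing 1x2. Involves strand 1? yes. Count so far: 6
Gen 10: crossing 2x1. Involves strand 1? yes. Count so far: 7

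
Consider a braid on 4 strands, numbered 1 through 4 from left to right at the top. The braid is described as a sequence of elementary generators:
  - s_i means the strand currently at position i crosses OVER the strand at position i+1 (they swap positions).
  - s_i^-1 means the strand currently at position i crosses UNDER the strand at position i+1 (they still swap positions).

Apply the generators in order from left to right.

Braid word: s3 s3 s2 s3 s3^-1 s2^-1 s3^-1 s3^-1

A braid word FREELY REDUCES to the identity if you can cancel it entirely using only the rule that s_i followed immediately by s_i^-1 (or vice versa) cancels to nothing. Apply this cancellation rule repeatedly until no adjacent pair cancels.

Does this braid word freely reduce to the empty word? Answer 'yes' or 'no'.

Gen 1 (s3): push. Stack: [s3]
Gen 2 (s3): push. Stack: [s3 s3]
Gen 3 (s2): push. Stack: [s3 s3 s2]
Gen 4 (s3): push. Stack: [s3 s3 s2 s3]
Gen 5 (s3^-1): cancels prior s3. Stack: [s3 s3 s2]
Gen 6 (s2^-1): cancels prior s2. Stack: [s3 s3]
Gen 7 (s3^-1): cancels prior s3. Stack: [s3]
Gen 8 (s3^-1): cancels prior s3. Stack: []
Reduced word: (empty)

Answer: yes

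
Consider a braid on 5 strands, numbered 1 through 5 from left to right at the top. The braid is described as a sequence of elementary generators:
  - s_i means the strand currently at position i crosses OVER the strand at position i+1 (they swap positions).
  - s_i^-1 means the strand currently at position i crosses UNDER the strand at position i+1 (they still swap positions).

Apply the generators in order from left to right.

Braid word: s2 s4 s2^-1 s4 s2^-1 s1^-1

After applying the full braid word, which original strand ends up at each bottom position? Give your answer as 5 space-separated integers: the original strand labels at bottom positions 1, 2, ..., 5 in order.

Answer: 3 1 2 4 5

Derivation:
Gen 1 (s2): strand 2 crosses over strand 3. Perm now: [1 3 2 4 5]
Gen 2 (s4): strand 4 crosses over strand 5. Perm now: [1 3 2 5 4]
Gen 3 (s2^-1): strand 3 crosses under strand 2. Perm now: [1 2 3 5 4]
Gen 4 (s4): strand 5 crosses over strand 4. Perm now: [1 2 3 4 5]
Gen 5 (s2^-1): strand 2 crosses under strand 3. Perm now: [1 3 2 4 5]
Gen 6 (s1^-1): strand 1 crosses under strand 3. Perm now: [3 1 2 4 5]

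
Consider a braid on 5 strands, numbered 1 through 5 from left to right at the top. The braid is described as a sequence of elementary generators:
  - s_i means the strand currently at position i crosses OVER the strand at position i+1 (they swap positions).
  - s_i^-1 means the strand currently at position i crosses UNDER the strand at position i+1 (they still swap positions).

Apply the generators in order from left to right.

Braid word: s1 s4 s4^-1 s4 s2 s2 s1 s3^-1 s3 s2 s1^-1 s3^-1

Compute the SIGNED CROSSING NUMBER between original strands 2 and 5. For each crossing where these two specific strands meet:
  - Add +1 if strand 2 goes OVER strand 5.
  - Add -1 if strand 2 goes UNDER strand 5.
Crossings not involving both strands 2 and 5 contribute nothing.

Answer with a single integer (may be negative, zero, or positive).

Gen 1: crossing 1x2. Both 2&5? no. Sum: 0
Gen 2: crossing 4x5. Both 2&5? no. Sum: 0
Gen 3: crossing 5x4. Both 2&5? no. Sum: 0
Gen 4: crossing 4x5. Both 2&5? no. Sum: 0
Gen 5: crossing 1x3. Both 2&5? no. Sum: 0
Gen 6: crossing 3x1. Both 2&5? no. Sum: 0
Gen 7: crossing 2x1. Both 2&5? no. Sum: 0
Gen 8: crossing 3x5. Both 2&5? no. Sum: 0
Gen 9: crossing 5x3. Both 2&5? no. Sum: 0
Gen 10: crossing 2x3. Both 2&5? no. Sum: 0
Gen 11: crossing 1x3. Both 2&5? no. Sum: 0
Gen 12: 2 under 5. Both 2&5? yes. Contrib: -1. Sum: -1

Answer: -1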